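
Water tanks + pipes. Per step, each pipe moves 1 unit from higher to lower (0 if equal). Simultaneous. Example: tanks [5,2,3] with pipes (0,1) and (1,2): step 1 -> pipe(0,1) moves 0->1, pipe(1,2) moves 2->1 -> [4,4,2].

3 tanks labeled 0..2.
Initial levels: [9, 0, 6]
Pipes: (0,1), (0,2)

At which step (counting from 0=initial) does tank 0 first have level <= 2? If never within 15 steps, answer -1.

Answer: -1

Derivation:
Step 1: flows [0->1,0->2] -> levels [7 1 7]
Step 2: flows [0->1,0=2] -> levels [6 2 7]
Step 3: flows [0->1,2->0] -> levels [6 3 6]
Step 4: flows [0->1,0=2] -> levels [5 4 6]
Step 5: flows [0->1,2->0] -> levels [5 5 5]
Step 6: flows [0=1,0=2] -> levels [5 5 5]
  -> stable; tank 0 stays at 5 > 2
Tank 0 never reaches <=2 within 15 steps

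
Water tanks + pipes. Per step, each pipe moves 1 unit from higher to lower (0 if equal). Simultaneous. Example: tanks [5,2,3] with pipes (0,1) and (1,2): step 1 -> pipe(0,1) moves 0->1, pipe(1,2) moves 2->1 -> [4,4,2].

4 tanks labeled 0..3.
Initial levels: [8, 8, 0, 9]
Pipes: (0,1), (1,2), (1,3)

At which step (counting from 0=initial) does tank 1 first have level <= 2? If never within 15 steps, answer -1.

Step 1: flows [0=1,1->2,3->1] -> levels [8 8 1 8]
Step 2: flows [0=1,1->2,1=3] -> levels [8 7 2 8]
Step 3: flows [0->1,1->2,3->1] -> levels [7 8 3 7]
Step 4: flows [1->0,1->2,1->3] -> levels [8 5 4 8]
Step 5: flows [0->1,1->2,3->1] -> levels [7 6 5 7]
Step 6: flows [0->1,1->2,3->1] -> levels [6 7 6 6]
Step 7: flows [1->0,1->2,1->3] -> levels [7 4 7 7]
Step 8: flows [0->1,2->1,3->1] -> levels [6 7 6 6]
  -> period-2 cycle (repeats step 6); tank 1 never drops to <=2
Tank 1 never reaches <=2 within 15 steps

Answer: -1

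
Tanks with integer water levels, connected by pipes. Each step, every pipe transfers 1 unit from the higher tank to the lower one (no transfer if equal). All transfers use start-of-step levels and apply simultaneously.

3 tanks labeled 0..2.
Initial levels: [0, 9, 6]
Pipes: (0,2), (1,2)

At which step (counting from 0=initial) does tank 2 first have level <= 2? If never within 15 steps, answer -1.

Answer: -1

Derivation:
Step 1: flows [2->0,1->2] -> levels [1 8 6]
Step 2: flows [2->0,1->2] -> levels [2 7 6]
Step 3: flows [2->0,1->2] -> levels [3 6 6]
Step 4: flows [2->0,1=2] -> levels [4 6 5]
Step 5: flows [2->0,1->2] -> levels [5 5 5]
Step 6: flows [0=2,1=2] -> levels [5 5 5]
  -> stable; tank 2 stays at 5 > 2
Tank 2 never reaches <=2 within 15 steps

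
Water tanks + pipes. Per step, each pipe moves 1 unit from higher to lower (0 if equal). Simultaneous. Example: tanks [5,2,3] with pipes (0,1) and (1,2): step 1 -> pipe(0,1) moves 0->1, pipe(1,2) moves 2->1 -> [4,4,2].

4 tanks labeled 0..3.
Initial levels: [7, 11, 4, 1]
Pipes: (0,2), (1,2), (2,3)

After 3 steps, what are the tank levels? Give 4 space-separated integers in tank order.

Step 1: flows [0->2,1->2,2->3] -> levels [6 10 5 2]
Step 2: flows [0->2,1->2,2->3] -> levels [5 9 6 3]
Step 3: flows [2->0,1->2,2->3] -> levels [6 8 5 4]

Answer: 6 8 5 4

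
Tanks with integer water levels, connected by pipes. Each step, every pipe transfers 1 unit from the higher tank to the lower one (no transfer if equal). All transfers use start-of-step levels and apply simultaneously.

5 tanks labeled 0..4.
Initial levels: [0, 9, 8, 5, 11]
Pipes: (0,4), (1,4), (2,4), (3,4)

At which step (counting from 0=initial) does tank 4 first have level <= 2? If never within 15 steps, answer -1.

Answer: -1

Derivation:
Step 1: flows [4->0,4->1,4->2,4->3] -> levels [1 10 9 6 7]
Step 2: flows [4->0,1->4,2->4,4->3] -> levels [2 9 8 7 7]
Step 3: flows [4->0,1->4,2->4,3=4] -> levels [3 8 7 7 8]
Step 4: flows [4->0,1=4,4->2,4->3] -> levels [4 8 8 8 5]
Step 5: flows [4->0,1->4,2->4,3->4] -> levels [5 7 7 7 7]
Step 6: flows [4->0,1=4,2=4,3=4] -> levels [6 7 7 7 6]
Step 7: flows [0=4,1->4,2->4,3->4] -> levels [6 6 6 6 9]
Step 8: flows [4->0,4->1,4->2,4->3] -> levels [7 7 7 7 5]
Step 9: flows [0->4,1->4,2->4,3->4] -> levels [6 6 6 6 9]
  -> period-2 cycle (repeats step 7); tank 4 never drops to <=2
Tank 4 never reaches <=2 within 15 steps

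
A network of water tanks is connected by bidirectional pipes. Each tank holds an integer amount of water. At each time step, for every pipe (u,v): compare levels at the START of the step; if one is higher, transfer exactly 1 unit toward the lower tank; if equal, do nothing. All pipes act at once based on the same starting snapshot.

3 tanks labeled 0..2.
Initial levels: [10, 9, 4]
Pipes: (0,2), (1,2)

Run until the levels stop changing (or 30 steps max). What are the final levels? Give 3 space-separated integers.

Answer: 7 7 9

Derivation:
Step 1: flows [0->2,1->2] -> levels [9 8 6]
Step 2: flows [0->2,1->2] -> levels [8 7 8]
Step 3: flows [0=2,2->1] -> levels [8 8 7]
Step 4: flows [0->2,1->2] -> levels [7 7 9]
Step 5: flows [2->0,2->1] -> levels [8 8 7]
  -> period-2 cycle: step 5 state = step 3 state; never stabilizes
  -> state at step 30: (30-3) mod 2 = 1, same as step 4 -> [7 7 9]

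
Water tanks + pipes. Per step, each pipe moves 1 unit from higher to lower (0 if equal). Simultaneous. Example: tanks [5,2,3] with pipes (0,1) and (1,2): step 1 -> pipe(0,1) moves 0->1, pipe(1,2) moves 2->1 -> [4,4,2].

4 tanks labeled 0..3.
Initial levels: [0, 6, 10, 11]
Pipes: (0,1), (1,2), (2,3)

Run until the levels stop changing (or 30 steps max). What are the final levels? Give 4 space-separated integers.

Step 1: flows [1->0,2->1,3->2] -> levels [1 6 10 10]
Step 2: flows [1->0,2->1,2=3] -> levels [2 6 9 10]
Step 3: flows [1->0,2->1,3->2] -> levels [3 6 9 9]
Step 4: flows [1->0,2->1,2=3] -> levels [4 6 8 9]
Step 5: flows [1->0,2->1,3->2] -> levels [5 6 8 8]
Step 6: flows [1->0,2->1,2=3] -> levels [6 6 7 8]
Step 7: flows [0=1,2->1,3->2] -> levels [6 7 7 7]
Step 8: flows [1->0,1=2,2=3] -> levels [7 6 7 7]
Step 9: flows [0->1,2->1,2=3] -> levels [6 8 6 7]
Step 10: flows [1->0,1->2,3->2] -> levels [7 6 8 6]
Step 11: flows [0->1,2->1,2->3] -> levels [6 8 6 7]
  -> period-2 cycle: step 11 state = step 9 state; never stabilizes
  -> state at step 30: (30-9) mod 2 = 1, same as step 10 -> [7 6 8 6]

Answer: 7 6 8 6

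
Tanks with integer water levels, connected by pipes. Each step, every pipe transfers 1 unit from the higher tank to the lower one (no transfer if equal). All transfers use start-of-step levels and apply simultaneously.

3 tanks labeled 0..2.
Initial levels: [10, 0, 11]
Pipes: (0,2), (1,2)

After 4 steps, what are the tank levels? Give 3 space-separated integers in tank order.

Answer: 9 4 8

Derivation:
Step 1: flows [2->0,2->1] -> levels [11 1 9]
Step 2: flows [0->2,2->1] -> levels [10 2 9]
Step 3: flows [0->2,2->1] -> levels [9 3 9]
Step 4: flows [0=2,2->1] -> levels [9 4 8]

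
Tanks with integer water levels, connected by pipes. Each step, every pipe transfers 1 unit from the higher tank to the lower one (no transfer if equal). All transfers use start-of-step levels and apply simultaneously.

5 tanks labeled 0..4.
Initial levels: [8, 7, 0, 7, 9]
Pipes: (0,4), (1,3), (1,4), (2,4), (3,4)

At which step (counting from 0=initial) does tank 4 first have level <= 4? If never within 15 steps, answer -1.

Step 1: flows [4->0,1=3,4->1,4->2,4->3] -> levels [9 8 1 8 5]
Step 2: flows [0->4,1=3,1->4,4->2,3->4] -> levels [8 7 2 7 7]
Step 3: flows [0->4,1=3,1=4,4->2,3=4] -> levels [7 7 3 7 7]
Step 4: flows [0=4,1=3,1=4,4->2,3=4] -> levels [7 7 4 7 6]
Step 5: flows [0->4,1=3,1->4,4->2,3->4] -> levels [6 6 5 6 8]
Step 6: flows [4->0,1=3,4->1,4->2,4->3] -> levels [7 7 6 7 4]
Tank 4 first reaches <=4 at step 6

Answer: 6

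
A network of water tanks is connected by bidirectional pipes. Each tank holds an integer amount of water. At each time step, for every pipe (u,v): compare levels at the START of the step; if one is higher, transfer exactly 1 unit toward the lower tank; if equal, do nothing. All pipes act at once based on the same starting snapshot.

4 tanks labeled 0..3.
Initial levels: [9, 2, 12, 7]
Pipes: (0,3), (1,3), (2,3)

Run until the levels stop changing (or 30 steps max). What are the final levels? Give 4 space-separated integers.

Step 1: flows [0->3,3->1,2->3] -> levels [8 3 11 8]
Step 2: flows [0=3,3->1,2->3] -> levels [8 4 10 8]
Step 3: flows [0=3,3->1,2->3] -> levels [8 5 9 8]
Step 4: flows [0=3,3->1,2->3] -> levels [8 6 8 8]
Step 5: flows [0=3,3->1,2=3] -> levels [8 7 8 7]
Step 6: flows [0->3,1=3,2->3] -> levels [7 7 7 9]
Step 7: flows [3->0,3->1,3->2] -> levels [8 8 8 6]
Step 8: flows [0->3,1->3,2->3] -> levels [7 7 7 9]
  -> period-2 cycle: step 8 state = step 6 state; never stabilizes
  -> state at step 30: (30-6) mod 2 = 0, same as step 6 -> [7 7 7 9]

Answer: 7 7 7 9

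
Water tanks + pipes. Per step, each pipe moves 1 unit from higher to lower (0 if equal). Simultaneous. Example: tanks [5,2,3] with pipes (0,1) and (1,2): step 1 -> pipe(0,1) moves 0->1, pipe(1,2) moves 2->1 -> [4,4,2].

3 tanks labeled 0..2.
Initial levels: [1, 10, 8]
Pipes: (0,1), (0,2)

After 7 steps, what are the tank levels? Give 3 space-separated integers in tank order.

Step 1: flows [1->0,2->0] -> levels [3 9 7]
Step 2: flows [1->0,2->0] -> levels [5 8 6]
Step 3: flows [1->0,2->0] -> levels [7 7 5]
Step 4: flows [0=1,0->2] -> levels [6 7 6]
Step 5: flows [1->0,0=2] -> levels [7 6 6]
Step 6: flows [0->1,0->2] -> levels [5 7 7]
Step 7: flows [1->0,2->0] -> levels [7 6 6]

Answer: 7 6 6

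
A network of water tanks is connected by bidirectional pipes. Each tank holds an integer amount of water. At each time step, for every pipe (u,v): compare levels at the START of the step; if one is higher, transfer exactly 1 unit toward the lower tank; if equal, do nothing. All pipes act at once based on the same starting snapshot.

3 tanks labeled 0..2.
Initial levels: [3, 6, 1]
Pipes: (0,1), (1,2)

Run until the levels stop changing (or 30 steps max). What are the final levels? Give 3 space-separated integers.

Step 1: flows [1->0,1->2] -> levels [4 4 2]
Step 2: flows [0=1,1->2] -> levels [4 3 3]
Step 3: flows [0->1,1=2] -> levels [3 4 3]
Step 4: flows [1->0,1->2] -> levels [4 2 4]
Step 5: flows [0->1,2->1] -> levels [3 4 3]
  -> period-2 cycle: step 5 state = step 3 state; never stabilizes
  -> state at step 30: (30-3) mod 2 = 1, same as step 4 -> [4 2 4]

Answer: 4 2 4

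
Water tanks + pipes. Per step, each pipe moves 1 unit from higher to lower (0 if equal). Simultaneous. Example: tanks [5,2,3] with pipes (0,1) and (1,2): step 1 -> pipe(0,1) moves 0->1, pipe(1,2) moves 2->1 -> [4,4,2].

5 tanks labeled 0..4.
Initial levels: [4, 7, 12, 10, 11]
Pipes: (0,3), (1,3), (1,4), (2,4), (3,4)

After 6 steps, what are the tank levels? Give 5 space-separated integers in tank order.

Answer: 9 10 10 8 7

Derivation:
Step 1: flows [3->0,3->1,4->1,2->4,4->3] -> levels [5 9 11 9 10]
Step 2: flows [3->0,1=3,4->1,2->4,4->3] -> levels [6 10 10 9 9]
Step 3: flows [3->0,1->3,1->4,2->4,3=4] -> levels [7 8 9 9 11]
Step 4: flows [3->0,3->1,4->1,4->2,4->3] -> levels [8 10 10 8 8]
Step 5: flows [0=3,1->3,1->4,2->4,3=4] -> levels [8 8 9 9 10]
Step 6: flows [3->0,3->1,4->1,4->2,4->3] -> levels [9 10 10 8 7]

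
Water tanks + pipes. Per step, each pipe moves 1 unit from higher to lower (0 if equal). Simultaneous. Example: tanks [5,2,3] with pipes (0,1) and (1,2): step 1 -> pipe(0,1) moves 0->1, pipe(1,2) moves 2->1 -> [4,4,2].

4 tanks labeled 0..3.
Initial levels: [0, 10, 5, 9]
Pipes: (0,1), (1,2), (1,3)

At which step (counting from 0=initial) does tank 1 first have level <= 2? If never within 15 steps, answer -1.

Answer: -1

Derivation:
Step 1: flows [1->0,1->2,1->3] -> levels [1 7 6 10]
Step 2: flows [1->0,1->2,3->1] -> levels [2 6 7 9]
Step 3: flows [1->0,2->1,3->1] -> levels [3 7 6 8]
Step 4: flows [1->0,1->2,3->1] -> levels [4 6 7 7]
Step 5: flows [1->0,2->1,3->1] -> levels [5 7 6 6]
Step 6: flows [1->0,1->2,1->3] -> levels [6 4 7 7]
Step 7: flows [0->1,2->1,3->1] -> levels [5 7 6 6]
  -> period-2 cycle (repeats step 5); tank 1 never drops to <=2
Tank 1 never reaches <=2 within 15 steps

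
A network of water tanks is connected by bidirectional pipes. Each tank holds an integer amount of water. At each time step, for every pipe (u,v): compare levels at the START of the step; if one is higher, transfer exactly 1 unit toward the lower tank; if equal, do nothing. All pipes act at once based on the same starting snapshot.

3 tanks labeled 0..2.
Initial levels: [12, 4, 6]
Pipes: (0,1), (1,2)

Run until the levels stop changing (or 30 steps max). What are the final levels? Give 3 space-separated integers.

Answer: 8 6 8

Derivation:
Step 1: flows [0->1,2->1] -> levels [11 6 5]
Step 2: flows [0->1,1->2] -> levels [10 6 6]
Step 3: flows [0->1,1=2] -> levels [9 7 6]
Step 4: flows [0->1,1->2] -> levels [8 7 7]
Step 5: flows [0->1,1=2] -> levels [7 8 7]
Step 6: flows [1->0,1->2] -> levels [8 6 8]
Step 7: flows [0->1,2->1] -> levels [7 8 7]
  -> period-2 cycle: step 7 state = step 5 state; never stabilizes
  -> state at step 30: (30-5) mod 2 = 1, same as step 6 -> [8 6 8]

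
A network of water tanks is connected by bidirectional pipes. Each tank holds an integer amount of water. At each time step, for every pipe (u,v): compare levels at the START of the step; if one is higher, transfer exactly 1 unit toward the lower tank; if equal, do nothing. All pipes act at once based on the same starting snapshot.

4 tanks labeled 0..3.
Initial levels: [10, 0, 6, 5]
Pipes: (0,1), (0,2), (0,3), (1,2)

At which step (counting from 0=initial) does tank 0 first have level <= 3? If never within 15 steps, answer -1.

Step 1: flows [0->1,0->2,0->3,2->1] -> levels [7 2 6 6]
Step 2: flows [0->1,0->2,0->3,2->1] -> levels [4 4 6 7]
Step 3: flows [0=1,2->0,3->0,2->1] -> levels [6 5 4 6]
Step 4: flows [0->1,0->2,0=3,1->2] -> levels [4 5 6 6]
Step 5: flows [1->0,2->0,3->0,2->1] -> levels [7 5 4 5]
Step 6: flows [0->1,0->2,0->3,1->2] -> levels [4 5 6 6]
  -> period-2 cycle (repeats step 4); tank 0 never drops to <=3
Tank 0 never reaches <=3 within 15 steps

Answer: -1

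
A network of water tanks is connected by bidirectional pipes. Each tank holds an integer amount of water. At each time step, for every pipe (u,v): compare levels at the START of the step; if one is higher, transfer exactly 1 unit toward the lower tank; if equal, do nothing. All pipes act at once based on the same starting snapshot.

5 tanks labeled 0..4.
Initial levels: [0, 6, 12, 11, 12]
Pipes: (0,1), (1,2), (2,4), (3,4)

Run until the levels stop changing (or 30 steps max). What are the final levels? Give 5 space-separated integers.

Step 1: flows [1->0,2->1,2=4,4->3] -> levels [1 6 11 12 11]
Step 2: flows [1->0,2->1,2=4,3->4] -> levels [2 6 10 11 12]
Step 3: flows [1->0,2->1,4->2,4->3] -> levels [3 6 10 12 10]
Step 4: flows [1->0,2->1,2=4,3->4] -> levels [4 6 9 11 11]
Step 5: flows [1->0,2->1,4->2,3=4] -> levels [5 6 9 11 10]
Step 6: flows [1->0,2->1,4->2,3->4] -> levels [6 6 9 10 10]
Step 7: flows [0=1,2->1,4->2,3=4] -> levels [6 7 9 10 9]
Step 8: flows [1->0,2->1,2=4,3->4] -> levels [7 7 8 9 10]
Step 9: flows [0=1,2->1,4->2,4->3] -> levels [7 8 8 10 8]
Step 10: flows [1->0,1=2,2=4,3->4] -> levels [8 7 8 9 9]
Step 11: flows [0->1,2->1,4->2,3=4] -> levels [7 9 8 9 8]
Step 12: flows [1->0,1->2,2=4,3->4] -> levels [8 7 9 8 9]
Step 13: flows [0->1,2->1,2=4,4->3] -> levels [7 9 8 9 8]
  -> period-2 cycle: step 13 state = step 11 state; never stabilizes
  -> state at step 30: (30-11) mod 2 = 1, same as step 12 -> [8 7 9 8 9]

Answer: 8 7 9 8 9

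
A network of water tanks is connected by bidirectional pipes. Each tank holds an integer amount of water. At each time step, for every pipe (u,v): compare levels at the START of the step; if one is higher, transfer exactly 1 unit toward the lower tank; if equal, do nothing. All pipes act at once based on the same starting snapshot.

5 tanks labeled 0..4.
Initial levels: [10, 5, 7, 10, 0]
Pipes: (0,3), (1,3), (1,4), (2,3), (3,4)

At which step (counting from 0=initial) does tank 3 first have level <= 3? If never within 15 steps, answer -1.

Step 1: flows [0=3,3->1,1->4,3->2,3->4] -> levels [10 5 8 7 2]
Step 2: flows [0->3,3->1,1->4,2->3,3->4] -> levels [9 5 7 7 4]
Step 3: flows [0->3,3->1,1->4,2=3,3->4] -> levels [8 5 7 6 6]
Step 4: flows [0->3,3->1,4->1,2->3,3=4] -> levels [7 7 6 7 5]
Step 5: flows [0=3,1=3,1->4,3->2,3->4] -> levels [7 6 7 5 7]
Step 6: flows [0->3,1->3,4->1,2->3,4->3] -> levels [6 6 6 9 5]
Step 7: flows [3->0,3->1,1->4,3->2,3->4] -> levels [7 6 7 5 7]
  -> period-2 cycle (repeats step 5); tank 3 never drops to <=3
Tank 3 never reaches <=3 within 15 steps

Answer: -1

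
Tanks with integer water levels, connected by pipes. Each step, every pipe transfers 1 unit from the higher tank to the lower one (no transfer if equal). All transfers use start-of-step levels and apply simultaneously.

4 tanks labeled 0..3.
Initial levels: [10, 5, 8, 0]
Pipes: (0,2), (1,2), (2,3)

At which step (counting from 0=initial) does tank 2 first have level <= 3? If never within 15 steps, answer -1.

Step 1: flows [0->2,2->1,2->3] -> levels [9 6 7 1]
Step 2: flows [0->2,2->1,2->3] -> levels [8 7 6 2]
Step 3: flows [0->2,1->2,2->3] -> levels [7 6 7 3]
Step 4: flows [0=2,2->1,2->3] -> levels [7 7 5 4]
Step 5: flows [0->2,1->2,2->3] -> levels [6 6 6 5]
Step 6: flows [0=2,1=2,2->3] -> levels [6 6 5 6]
Step 7: flows [0->2,1->2,3->2] -> levels [5 5 8 5]
Step 8: flows [2->0,2->1,2->3] -> levels [6 6 5 6]
  -> period-2 cycle (repeats step 6); tank 2 never drops to <=3
Tank 2 never reaches <=3 within 15 steps

Answer: -1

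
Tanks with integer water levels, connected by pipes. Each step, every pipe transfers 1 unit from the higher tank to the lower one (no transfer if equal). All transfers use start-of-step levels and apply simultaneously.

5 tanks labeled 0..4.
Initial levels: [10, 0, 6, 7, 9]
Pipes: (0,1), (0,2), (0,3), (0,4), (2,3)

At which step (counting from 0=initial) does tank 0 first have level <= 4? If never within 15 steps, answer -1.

Answer: 5

Derivation:
Step 1: flows [0->1,0->2,0->3,0->4,3->2] -> levels [6 1 8 7 10]
Step 2: flows [0->1,2->0,3->0,4->0,2->3] -> levels [8 2 6 7 9]
Step 3: flows [0->1,0->2,0->3,4->0,3->2] -> levels [6 3 8 7 8]
Step 4: flows [0->1,2->0,3->0,4->0,2->3] -> levels [8 4 6 7 7]
Step 5: flows [0->1,0->2,0->3,0->4,3->2] -> levels [4 5 8 7 8]
Tank 0 first reaches <=4 at step 5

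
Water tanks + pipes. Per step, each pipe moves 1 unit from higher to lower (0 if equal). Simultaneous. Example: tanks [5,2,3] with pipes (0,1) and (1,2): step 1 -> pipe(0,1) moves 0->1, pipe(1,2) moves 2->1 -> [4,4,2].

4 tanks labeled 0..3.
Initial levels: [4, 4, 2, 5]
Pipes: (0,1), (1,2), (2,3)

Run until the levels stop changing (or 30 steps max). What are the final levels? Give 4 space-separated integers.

Step 1: flows [0=1,1->2,3->2] -> levels [4 3 4 4]
Step 2: flows [0->1,2->1,2=3] -> levels [3 5 3 4]
Step 3: flows [1->0,1->2,3->2] -> levels [4 3 5 3]
Step 4: flows [0->1,2->1,2->3] -> levels [3 5 3 4]
  -> period-2 cycle: step 4 state = step 2 state; never stabilizes
  -> state at step 30: (30-2) mod 2 = 0, same as step 2 -> [3 5 3 4]

Answer: 3 5 3 4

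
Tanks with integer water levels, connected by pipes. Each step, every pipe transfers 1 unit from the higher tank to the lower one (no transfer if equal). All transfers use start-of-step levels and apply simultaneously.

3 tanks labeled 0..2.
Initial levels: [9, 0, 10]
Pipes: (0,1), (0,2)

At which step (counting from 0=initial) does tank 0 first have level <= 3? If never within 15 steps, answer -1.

Answer: -1

Derivation:
Step 1: flows [0->1,2->0] -> levels [9 1 9]
Step 2: flows [0->1,0=2] -> levels [8 2 9]
Step 3: flows [0->1,2->0] -> levels [8 3 8]
Step 4: flows [0->1,0=2] -> levels [7 4 8]
Step 5: flows [0->1,2->0] -> levels [7 5 7]
Step 6: flows [0->1,0=2] -> levels [6 6 7]
Step 7: flows [0=1,2->0] -> levels [7 6 6]
Step 8: flows [0->1,0->2] -> levels [5 7 7]
Step 9: flows [1->0,2->0] -> levels [7 6 6]
  -> period-2 cycle (repeats step 7); tank 0 never drops to <=3
Tank 0 never reaches <=3 within 15 steps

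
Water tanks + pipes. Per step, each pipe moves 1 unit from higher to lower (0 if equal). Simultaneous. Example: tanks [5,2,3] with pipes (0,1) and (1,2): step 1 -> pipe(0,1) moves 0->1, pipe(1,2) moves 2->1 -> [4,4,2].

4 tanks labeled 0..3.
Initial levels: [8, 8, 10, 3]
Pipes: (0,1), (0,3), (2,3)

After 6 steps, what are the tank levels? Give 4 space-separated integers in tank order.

Answer: 8 7 8 6

Derivation:
Step 1: flows [0=1,0->3,2->3] -> levels [7 8 9 5]
Step 2: flows [1->0,0->3,2->3] -> levels [7 7 8 7]
Step 3: flows [0=1,0=3,2->3] -> levels [7 7 7 8]
Step 4: flows [0=1,3->0,3->2] -> levels [8 7 8 6]
Step 5: flows [0->1,0->3,2->3] -> levels [6 8 7 8]
Step 6: flows [1->0,3->0,3->2] -> levels [8 7 8 6]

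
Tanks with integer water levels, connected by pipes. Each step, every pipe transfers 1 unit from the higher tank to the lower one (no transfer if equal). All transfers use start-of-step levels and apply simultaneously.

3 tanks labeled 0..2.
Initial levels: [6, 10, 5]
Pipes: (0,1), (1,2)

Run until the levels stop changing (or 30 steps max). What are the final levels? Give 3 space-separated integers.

Answer: 8 6 7

Derivation:
Step 1: flows [1->0,1->2] -> levels [7 8 6]
Step 2: flows [1->0,1->2] -> levels [8 6 7]
Step 3: flows [0->1,2->1] -> levels [7 8 6]
  -> period-2 cycle: step 3 state = step 1 state; never stabilizes
  -> state at step 30: (30-1) mod 2 = 1, same as step 2 -> [8 6 7]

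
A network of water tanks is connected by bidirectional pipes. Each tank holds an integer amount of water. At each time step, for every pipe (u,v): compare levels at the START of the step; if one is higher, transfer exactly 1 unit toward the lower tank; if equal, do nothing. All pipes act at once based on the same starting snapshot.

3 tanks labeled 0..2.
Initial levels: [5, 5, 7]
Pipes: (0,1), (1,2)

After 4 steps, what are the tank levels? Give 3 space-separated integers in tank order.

Step 1: flows [0=1,2->1] -> levels [5 6 6]
Step 2: flows [1->0,1=2] -> levels [6 5 6]
Step 3: flows [0->1,2->1] -> levels [5 7 5]
Step 4: flows [1->0,1->2] -> levels [6 5 6]

Answer: 6 5 6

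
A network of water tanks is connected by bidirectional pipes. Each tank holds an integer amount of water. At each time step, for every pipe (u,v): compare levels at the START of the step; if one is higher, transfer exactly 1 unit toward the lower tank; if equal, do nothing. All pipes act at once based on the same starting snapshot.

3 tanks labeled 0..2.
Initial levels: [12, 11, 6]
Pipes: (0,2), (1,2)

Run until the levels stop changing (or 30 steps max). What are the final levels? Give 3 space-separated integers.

Answer: 9 9 11

Derivation:
Step 1: flows [0->2,1->2] -> levels [11 10 8]
Step 2: flows [0->2,1->2] -> levels [10 9 10]
Step 3: flows [0=2,2->1] -> levels [10 10 9]
Step 4: flows [0->2,1->2] -> levels [9 9 11]
Step 5: flows [2->0,2->1] -> levels [10 10 9]
  -> period-2 cycle: step 5 state = step 3 state; never stabilizes
  -> state at step 30: (30-3) mod 2 = 1, same as step 4 -> [9 9 11]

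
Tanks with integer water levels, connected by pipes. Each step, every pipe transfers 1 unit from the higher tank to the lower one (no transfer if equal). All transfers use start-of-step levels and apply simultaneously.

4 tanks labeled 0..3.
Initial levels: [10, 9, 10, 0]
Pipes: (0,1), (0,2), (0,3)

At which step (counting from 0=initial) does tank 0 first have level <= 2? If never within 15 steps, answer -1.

Answer: -1

Derivation:
Step 1: flows [0->1,0=2,0->3] -> levels [8 10 10 1]
Step 2: flows [1->0,2->0,0->3] -> levels [9 9 9 2]
Step 3: flows [0=1,0=2,0->3] -> levels [8 9 9 3]
Step 4: flows [1->0,2->0,0->3] -> levels [9 8 8 4]
Step 5: flows [0->1,0->2,0->3] -> levels [6 9 9 5]
Step 6: flows [1->0,2->0,0->3] -> levels [7 8 8 6]
Step 7: flows [1->0,2->0,0->3] -> levels [8 7 7 7]
Step 8: flows [0->1,0->2,0->3] -> levels [5 8 8 8]
Step 9: flows [1->0,2->0,3->0] -> levels [8 7 7 7]
  -> period-2 cycle (repeats step 7); tank 0 never drops to <=2
Tank 0 never reaches <=2 within 15 steps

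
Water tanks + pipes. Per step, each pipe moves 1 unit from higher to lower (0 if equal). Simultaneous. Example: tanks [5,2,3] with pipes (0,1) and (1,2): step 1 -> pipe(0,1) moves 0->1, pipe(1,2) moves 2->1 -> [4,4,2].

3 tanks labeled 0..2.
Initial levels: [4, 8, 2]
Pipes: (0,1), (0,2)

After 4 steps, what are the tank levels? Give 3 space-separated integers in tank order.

Answer: 4 5 5

Derivation:
Step 1: flows [1->0,0->2] -> levels [4 7 3]
Step 2: flows [1->0,0->2] -> levels [4 6 4]
Step 3: flows [1->0,0=2] -> levels [5 5 4]
Step 4: flows [0=1,0->2] -> levels [4 5 5]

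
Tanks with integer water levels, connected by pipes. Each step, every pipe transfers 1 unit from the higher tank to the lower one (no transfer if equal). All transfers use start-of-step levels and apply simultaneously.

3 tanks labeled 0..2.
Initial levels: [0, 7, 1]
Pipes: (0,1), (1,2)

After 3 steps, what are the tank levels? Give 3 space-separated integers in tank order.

Answer: 3 2 3

Derivation:
Step 1: flows [1->0,1->2] -> levels [1 5 2]
Step 2: flows [1->0,1->2] -> levels [2 3 3]
Step 3: flows [1->0,1=2] -> levels [3 2 3]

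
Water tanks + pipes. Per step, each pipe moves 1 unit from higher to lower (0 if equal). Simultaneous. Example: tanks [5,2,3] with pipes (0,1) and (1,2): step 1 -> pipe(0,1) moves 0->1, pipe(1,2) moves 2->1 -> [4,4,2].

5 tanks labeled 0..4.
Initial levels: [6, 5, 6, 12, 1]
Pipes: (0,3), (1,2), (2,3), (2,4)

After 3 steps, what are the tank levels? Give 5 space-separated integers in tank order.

Answer: 8 6 5 7 4

Derivation:
Step 1: flows [3->0,2->1,3->2,2->4] -> levels [7 6 5 10 2]
Step 2: flows [3->0,1->2,3->2,2->4] -> levels [8 5 6 8 3]
Step 3: flows [0=3,2->1,3->2,2->4] -> levels [8 6 5 7 4]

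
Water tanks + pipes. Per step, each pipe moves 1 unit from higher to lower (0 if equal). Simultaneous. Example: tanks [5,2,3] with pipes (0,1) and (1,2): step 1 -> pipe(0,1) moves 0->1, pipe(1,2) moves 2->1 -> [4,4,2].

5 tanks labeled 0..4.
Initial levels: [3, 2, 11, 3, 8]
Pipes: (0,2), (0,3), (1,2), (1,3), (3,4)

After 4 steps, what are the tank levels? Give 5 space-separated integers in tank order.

Step 1: flows [2->0,0=3,2->1,3->1,4->3] -> levels [4 4 9 3 7]
Step 2: flows [2->0,0->3,2->1,1->3,4->3] -> levels [4 4 7 6 6]
Step 3: flows [2->0,3->0,2->1,3->1,3=4] -> levels [6 6 5 4 6]
Step 4: flows [0->2,0->3,1->2,1->3,4->3] -> levels [4 4 7 7 5]

Answer: 4 4 7 7 5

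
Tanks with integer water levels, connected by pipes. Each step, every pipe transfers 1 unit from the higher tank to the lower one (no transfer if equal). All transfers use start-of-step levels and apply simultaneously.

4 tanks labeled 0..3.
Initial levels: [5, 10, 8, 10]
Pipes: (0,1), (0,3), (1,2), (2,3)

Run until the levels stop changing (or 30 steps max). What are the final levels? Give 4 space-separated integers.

Answer: 9 7 10 7

Derivation:
Step 1: flows [1->0,3->0,1->2,3->2] -> levels [7 8 10 8]
Step 2: flows [1->0,3->0,2->1,2->3] -> levels [9 8 8 8]
Step 3: flows [0->1,0->3,1=2,2=3] -> levels [7 9 8 9]
Step 4: flows [1->0,3->0,1->2,3->2] -> levels [9 7 10 7]
Step 5: flows [0->1,0->3,2->1,2->3] -> levels [7 9 8 9]
  -> period-2 cycle: step 5 state = step 3 state; never stabilizes
  -> state at step 30: (30-3) mod 2 = 1, same as step 4 -> [9 7 10 7]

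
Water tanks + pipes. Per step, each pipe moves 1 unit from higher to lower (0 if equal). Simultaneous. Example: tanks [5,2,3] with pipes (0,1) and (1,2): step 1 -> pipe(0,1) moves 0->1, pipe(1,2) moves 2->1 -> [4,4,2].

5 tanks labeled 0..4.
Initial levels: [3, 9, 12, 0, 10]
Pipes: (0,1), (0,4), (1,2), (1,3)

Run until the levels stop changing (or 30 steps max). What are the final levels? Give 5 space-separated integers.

Answer: 6 8 6 6 8

Derivation:
Step 1: flows [1->0,4->0,2->1,1->3] -> levels [5 8 11 1 9]
Step 2: flows [1->0,4->0,2->1,1->3] -> levels [7 7 10 2 8]
Step 3: flows [0=1,4->0,2->1,1->3] -> levels [8 7 9 3 7]
Step 4: flows [0->1,0->4,2->1,1->3] -> levels [6 8 8 4 8]
Step 5: flows [1->0,4->0,1=2,1->3] -> levels [8 6 8 5 7]
Step 6: flows [0->1,0->4,2->1,1->3] -> levels [6 7 7 6 8]
Step 7: flows [1->0,4->0,1=2,1->3] -> levels [8 5 7 7 7]
Step 8: flows [0->1,0->4,2->1,3->1] -> levels [6 8 6 6 8]
Step 9: flows [1->0,4->0,1->2,1->3] -> levels [8 5 7 7 7]
  -> period-2 cycle: step 9 state = step 7 state; never stabilizes
  -> state at step 30: (30-7) mod 2 = 1, same as step 8 -> [6 8 6 6 8]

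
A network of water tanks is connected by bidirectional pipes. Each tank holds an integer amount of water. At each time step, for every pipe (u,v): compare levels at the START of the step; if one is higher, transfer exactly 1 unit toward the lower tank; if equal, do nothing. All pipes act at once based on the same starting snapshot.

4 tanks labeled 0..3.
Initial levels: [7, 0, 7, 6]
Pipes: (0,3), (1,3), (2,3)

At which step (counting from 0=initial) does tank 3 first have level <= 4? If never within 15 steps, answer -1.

Answer: 2

Derivation:
Step 1: flows [0->3,3->1,2->3] -> levels [6 1 6 7]
Step 2: flows [3->0,3->1,3->2] -> levels [7 2 7 4]
Tank 3 first reaches <=4 at step 2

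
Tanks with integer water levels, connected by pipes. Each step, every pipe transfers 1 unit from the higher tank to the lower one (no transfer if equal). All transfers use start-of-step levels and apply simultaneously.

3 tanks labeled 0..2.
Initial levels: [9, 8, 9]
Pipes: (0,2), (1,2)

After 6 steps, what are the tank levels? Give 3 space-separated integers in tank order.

Step 1: flows [0=2,2->1] -> levels [9 9 8]
Step 2: flows [0->2,1->2] -> levels [8 8 10]
Step 3: flows [2->0,2->1] -> levels [9 9 8]
  -> period-2 cycle: step 3 state = step 1 state
  -> state at step 6: (6-1) mod 2 = 1, same as step 2 -> [8 8 10]

Answer: 8 8 10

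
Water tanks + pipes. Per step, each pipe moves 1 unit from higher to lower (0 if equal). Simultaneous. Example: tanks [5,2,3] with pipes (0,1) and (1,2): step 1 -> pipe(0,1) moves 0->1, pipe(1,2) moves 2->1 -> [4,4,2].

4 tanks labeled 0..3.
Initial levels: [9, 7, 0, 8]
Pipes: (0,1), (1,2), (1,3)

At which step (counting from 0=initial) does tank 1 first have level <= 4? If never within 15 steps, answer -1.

Step 1: flows [0->1,1->2,3->1] -> levels [8 8 1 7]
Step 2: flows [0=1,1->2,1->3] -> levels [8 6 2 8]
Step 3: flows [0->1,1->2,3->1] -> levels [7 7 3 7]
Step 4: flows [0=1,1->2,1=3] -> levels [7 6 4 7]
Step 5: flows [0->1,1->2,3->1] -> levels [6 7 5 6]
Step 6: flows [1->0,1->2,1->3] -> levels [7 4 6 7]
Tank 1 first reaches <=4 at step 6

Answer: 6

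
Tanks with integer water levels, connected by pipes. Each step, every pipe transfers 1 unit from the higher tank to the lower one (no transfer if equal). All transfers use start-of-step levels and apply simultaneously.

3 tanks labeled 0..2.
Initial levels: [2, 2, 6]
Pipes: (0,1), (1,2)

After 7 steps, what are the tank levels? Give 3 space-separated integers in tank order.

Answer: 3 4 3

Derivation:
Step 1: flows [0=1,2->1] -> levels [2 3 5]
Step 2: flows [1->0,2->1] -> levels [3 3 4]
Step 3: flows [0=1,2->1] -> levels [3 4 3]
Step 4: flows [1->0,1->2] -> levels [4 2 4]
Step 5: flows [0->1,2->1] -> levels [3 4 3]
  -> period-2 cycle: step 5 state = step 3 state
  -> state at step 7: (7-3) mod 2 = 0, same as step 3 -> [3 4 3]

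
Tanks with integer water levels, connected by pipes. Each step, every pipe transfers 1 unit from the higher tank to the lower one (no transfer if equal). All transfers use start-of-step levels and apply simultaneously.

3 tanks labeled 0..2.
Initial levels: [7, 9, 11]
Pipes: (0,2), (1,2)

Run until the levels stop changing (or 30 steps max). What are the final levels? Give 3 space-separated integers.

Answer: 9 9 9

Derivation:
Step 1: flows [2->0,2->1] -> levels [8 10 9]
Step 2: flows [2->0,1->2] -> levels [9 9 9]
Step 3: flows [0=2,1=2] -> levels [9 9 9]
  -> stable (no change)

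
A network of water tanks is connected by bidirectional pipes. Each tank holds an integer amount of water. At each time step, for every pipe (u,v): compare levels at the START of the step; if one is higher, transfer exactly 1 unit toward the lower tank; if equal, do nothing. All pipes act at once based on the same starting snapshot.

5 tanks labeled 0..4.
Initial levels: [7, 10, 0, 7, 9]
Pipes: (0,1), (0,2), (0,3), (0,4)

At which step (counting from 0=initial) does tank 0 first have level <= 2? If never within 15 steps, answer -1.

Step 1: flows [1->0,0->2,0=3,4->0] -> levels [8 9 1 7 8]
Step 2: flows [1->0,0->2,0->3,0=4] -> levels [7 8 2 8 8]
Step 3: flows [1->0,0->2,3->0,4->0] -> levels [9 7 3 7 7]
Step 4: flows [0->1,0->2,0->3,0->4] -> levels [5 8 4 8 8]
Step 5: flows [1->0,0->2,3->0,4->0] -> levels [7 7 5 7 7]
Step 6: flows [0=1,0->2,0=3,0=4] -> levels [6 7 6 7 7]
Step 7: flows [1->0,0=2,3->0,4->0] -> levels [9 6 6 6 6]
Step 8: flows [0->1,0->2,0->3,0->4] -> levels [5 7 7 7 7]
Step 9: flows [1->0,2->0,3->0,4->0] -> levels [9 6 6 6 6]
  -> period-2 cycle (repeats step 7); tank 0 never drops to <=2
Tank 0 never reaches <=2 within 15 steps

Answer: -1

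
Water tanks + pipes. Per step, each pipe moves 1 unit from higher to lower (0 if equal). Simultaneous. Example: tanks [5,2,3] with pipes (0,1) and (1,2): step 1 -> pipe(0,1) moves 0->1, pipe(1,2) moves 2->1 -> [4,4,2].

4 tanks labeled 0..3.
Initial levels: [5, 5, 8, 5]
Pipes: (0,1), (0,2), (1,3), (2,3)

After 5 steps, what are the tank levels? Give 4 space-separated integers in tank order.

Answer: 7 5 4 7

Derivation:
Step 1: flows [0=1,2->0,1=3,2->3] -> levels [6 5 6 6]
Step 2: flows [0->1,0=2,3->1,2=3] -> levels [5 7 6 5]
Step 3: flows [1->0,2->0,1->3,2->3] -> levels [7 5 4 7]
Step 4: flows [0->1,0->2,3->1,3->2] -> levels [5 7 6 5]
  -> period-2 cycle: step 4 state = step 2 state
  -> state at step 5: (5-2) mod 2 = 1, same as step 3 -> [7 5 4 7]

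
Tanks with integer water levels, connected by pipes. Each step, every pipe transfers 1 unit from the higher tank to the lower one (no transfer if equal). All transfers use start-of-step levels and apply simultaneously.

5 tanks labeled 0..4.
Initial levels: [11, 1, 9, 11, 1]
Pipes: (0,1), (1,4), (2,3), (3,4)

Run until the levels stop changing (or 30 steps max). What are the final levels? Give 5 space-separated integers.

Answer: 7 5 7 6 8

Derivation:
Step 1: flows [0->1,1=4,3->2,3->4] -> levels [10 2 10 9 2]
Step 2: flows [0->1,1=4,2->3,3->4] -> levels [9 3 9 9 3]
Step 3: flows [0->1,1=4,2=3,3->4] -> levels [8 4 9 8 4]
Step 4: flows [0->1,1=4,2->3,3->4] -> levels [7 5 8 8 5]
Step 5: flows [0->1,1=4,2=3,3->4] -> levels [6 6 8 7 6]
Step 6: flows [0=1,1=4,2->3,3->4] -> levels [6 6 7 7 7]
Step 7: flows [0=1,4->1,2=3,3=4] -> levels [6 7 7 7 6]
Step 8: flows [1->0,1->4,2=3,3->4] -> levels [7 5 7 6 8]
Step 9: flows [0->1,4->1,2->3,4->3] -> levels [6 7 6 8 6]
Step 10: flows [1->0,1->4,3->2,3->4] -> levels [7 5 7 6 8]
  -> period-2 cycle: step 10 state = step 8 state; never stabilizes
  -> state at step 30: (30-8) mod 2 = 0, same as step 8 -> [7 5 7 6 8]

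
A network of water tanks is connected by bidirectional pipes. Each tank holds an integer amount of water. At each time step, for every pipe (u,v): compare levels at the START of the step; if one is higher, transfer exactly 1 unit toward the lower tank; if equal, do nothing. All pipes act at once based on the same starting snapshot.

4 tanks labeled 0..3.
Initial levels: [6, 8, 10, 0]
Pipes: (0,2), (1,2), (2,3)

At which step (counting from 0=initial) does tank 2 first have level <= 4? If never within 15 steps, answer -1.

Answer: 6

Derivation:
Step 1: flows [2->0,2->1,2->3] -> levels [7 9 7 1]
Step 2: flows [0=2,1->2,2->3] -> levels [7 8 7 2]
Step 3: flows [0=2,1->2,2->3] -> levels [7 7 7 3]
Step 4: flows [0=2,1=2,2->3] -> levels [7 7 6 4]
Step 5: flows [0->2,1->2,2->3] -> levels [6 6 7 5]
Step 6: flows [2->0,2->1,2->3] -> levels [7 7 4 6]
Tank 2 first reaches <=4 at step 6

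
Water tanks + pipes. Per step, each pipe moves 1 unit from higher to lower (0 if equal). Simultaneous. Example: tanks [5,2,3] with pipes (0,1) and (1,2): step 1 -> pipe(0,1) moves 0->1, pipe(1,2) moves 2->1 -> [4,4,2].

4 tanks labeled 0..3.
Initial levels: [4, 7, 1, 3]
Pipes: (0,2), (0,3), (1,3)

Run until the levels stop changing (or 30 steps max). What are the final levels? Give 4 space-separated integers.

Answer: 5 4 3 3

Derivation:
Step 1: flows [0->2,0->3,1->3] -> levels [2 6 2 5]
Step 2: flows [0=2,3->0,1->3] -> levels [3 5 2 5]
Step 3: flows [0->2,3->0,1=3] -> levels [3 5 3 4]
Step 4: flows [0=2,3->0,1->3] -> levels [4 4 3 4]
Step 5: flows [0->2,0=3,1=3] -> levels [3 4 4 4]
Step 6: flows [2->0,3->0,1=3] -> levels [5 4 3 3]
Step 7: flows [0->2,0->3,1->3] -> levels [3 3 4 5]
Step 8: flows [2->0,3->0,3->1] -> levels [5 4 3 3]
  -> period-2 cycle: step 8 state = step 6 state; never stabilizes
  -> state at step 30: (30-6) mod 2 = 0, same as step 6 -> [5 4 3 3]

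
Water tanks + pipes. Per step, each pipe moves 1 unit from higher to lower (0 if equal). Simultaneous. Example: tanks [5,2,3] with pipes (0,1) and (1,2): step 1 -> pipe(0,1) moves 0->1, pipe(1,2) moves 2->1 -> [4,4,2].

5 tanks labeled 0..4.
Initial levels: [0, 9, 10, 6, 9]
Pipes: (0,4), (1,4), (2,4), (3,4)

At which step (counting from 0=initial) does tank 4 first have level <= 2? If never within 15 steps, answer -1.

Step 1: flows [4->0,1=4,2->4,4->3] -> levels [1 9 9 7 8]
Step 2: flows [4->0,1->4,2->4,4->3] -> levels [2 8 8 8 8]
Step 3: flows [4->0,1=4,2=4,3=4] -> levels [3 8 8 8 7]
Step 4: flows [4->0,1->4,2->4,3->4] -> levels [4 7 7 7 9]
Step 5: flows [4->0,4->1,4->2,4->3] -> levels [5 8 8 8 5]
Step 6: flows [0=4,1->4,2->4,3->4] -> levels [5 7 7 7 8]
Step 7: flows [4->0,4->1,4->2,4->3] -> levels [6 8 8 8 4]
Step 8: flows [0->4,1->4,2->4,3->4] -> levels [5 7 7 7 8]
  -> period-2 cycle (repeats step 6); tank 4 never drops to <=2
Tank 4 never reaches <=2 within 15 steps

Answer: -1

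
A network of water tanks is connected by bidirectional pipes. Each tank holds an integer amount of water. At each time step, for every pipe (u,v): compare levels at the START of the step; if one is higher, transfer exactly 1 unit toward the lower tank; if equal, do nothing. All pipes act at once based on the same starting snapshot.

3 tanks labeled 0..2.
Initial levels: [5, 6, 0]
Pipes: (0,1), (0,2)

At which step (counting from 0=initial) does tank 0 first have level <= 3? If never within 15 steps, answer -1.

Answer: 4

Derivation:
Step 1: flows [1->0,0->2] -> levels [5 5 1]
Step 2: flows [0=1,0->2] -> levels [4 5 2]
Step 3: flows [1->0,0->2] -> levels [4 4 3]
Step 4: flows [0=1,0->2] -> levels [3 4 4]
Tank 0 first reaches <=3 at step 4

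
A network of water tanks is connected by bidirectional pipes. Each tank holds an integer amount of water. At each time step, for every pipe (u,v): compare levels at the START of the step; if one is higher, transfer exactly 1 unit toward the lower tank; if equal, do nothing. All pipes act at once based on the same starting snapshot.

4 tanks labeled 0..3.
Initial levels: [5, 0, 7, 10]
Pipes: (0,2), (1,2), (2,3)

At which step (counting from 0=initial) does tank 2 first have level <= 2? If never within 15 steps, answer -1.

Step 1: flows [2->0,2->1,3->2] -> levels [6 1 6 9]
Step 2: flows [0=2,2->1,3->2] -> levels [6 2 6 8]
Step 3: flows [0=2,2->1,3->2] -> levels [6 3 6 7]
Step 4: flows [0=2,2->1,3->2] -> levels [6 4 6 6]
Step 5: flows [0=2,2->1,2=3] -> levels [6 5 5 6]
Step 6: flows [0->2,1=2,3->2] -> levels [5 5 7 5]
Step 7: flows [2->0,2->1,2->3] -> levels [6 6 4 6]
Step 8: flows [0->2,1->2,3->2] -> levels [5 5 7 5]
  -> period-2 cycle (repeats step 6); tank 2 never drops to <=2
Tank 2 never reaches <=2 within 15 steps

Answer: -1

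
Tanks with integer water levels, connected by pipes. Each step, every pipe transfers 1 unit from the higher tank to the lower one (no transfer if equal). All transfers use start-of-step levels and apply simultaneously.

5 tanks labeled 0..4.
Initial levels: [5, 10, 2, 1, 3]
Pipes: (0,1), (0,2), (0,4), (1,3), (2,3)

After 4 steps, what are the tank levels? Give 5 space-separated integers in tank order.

Step 1: flows [1->0,0->2,0->4,1->3,2->3] -> levels [4 8 2 3 4]
Step 2: flows [1->0,0->2,0=4,1->3,3->2] -> levels [4 6 4 3 4]
Step 3: flows [1->0,0=2,0=4,1->3,2->3] -> levels [5 4 3 5 4]
Step 4: flows [0->1,0->2,0->4,3->1,3->2] -> levels [2 6 5 3 5]

Answer: 2 6 5 3 5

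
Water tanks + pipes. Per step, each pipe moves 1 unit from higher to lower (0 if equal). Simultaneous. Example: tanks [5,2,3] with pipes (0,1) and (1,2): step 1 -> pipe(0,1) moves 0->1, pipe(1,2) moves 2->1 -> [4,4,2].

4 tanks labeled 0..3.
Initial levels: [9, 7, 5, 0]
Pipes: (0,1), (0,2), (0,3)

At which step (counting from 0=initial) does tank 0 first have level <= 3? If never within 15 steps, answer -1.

Answer: 6

Derivation:
Step 1: flows [0->1,0->2,0->3] -> levels [6 8 6 1]
Step 2: flows [1->0,0=2,0->3] -> levels [6 7 6 2]
Step 3: flows [1->0,0=2,0->3] -> levels [6 6 6 3]
Step 4: flows [0=1,0=2,0->3] -> levels [5 6 6 4]
Step 5: flows [1->0,2->0,0->3] -> levels [6 5 5 5]
Step 6: flows [0->1,0->2,0->3] -> levels [3 6 6 6]
Tank 0 first reaches <=3 at step 6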